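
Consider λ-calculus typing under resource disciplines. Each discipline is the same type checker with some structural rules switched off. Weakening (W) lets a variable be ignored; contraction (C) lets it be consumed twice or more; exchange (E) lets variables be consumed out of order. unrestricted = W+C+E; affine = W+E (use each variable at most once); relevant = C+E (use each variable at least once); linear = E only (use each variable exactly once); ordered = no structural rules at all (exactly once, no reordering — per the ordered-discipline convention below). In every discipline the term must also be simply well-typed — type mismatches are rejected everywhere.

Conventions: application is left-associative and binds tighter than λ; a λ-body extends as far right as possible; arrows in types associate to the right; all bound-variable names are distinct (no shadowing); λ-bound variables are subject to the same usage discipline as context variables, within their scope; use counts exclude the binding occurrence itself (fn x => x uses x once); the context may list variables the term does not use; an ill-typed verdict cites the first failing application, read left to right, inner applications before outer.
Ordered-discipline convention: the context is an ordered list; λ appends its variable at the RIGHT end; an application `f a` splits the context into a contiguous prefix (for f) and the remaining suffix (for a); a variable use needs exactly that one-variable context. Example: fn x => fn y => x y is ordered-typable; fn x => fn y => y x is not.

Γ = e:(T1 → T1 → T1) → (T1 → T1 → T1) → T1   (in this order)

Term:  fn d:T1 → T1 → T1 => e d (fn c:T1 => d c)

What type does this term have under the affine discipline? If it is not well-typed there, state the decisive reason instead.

not well-typed under affine — d ×2 used more than once (contraction)
counts: e: 1×; d [bound]: 2×; c [bound]: 1×
uses in reading order: e, d, d, c
typing: well-typed at (T1 → T1 → T1) → T1
across the five disciplines: ordered ✗ | linear ✗ | affine ✗ | relevant ✓ | unrestricted ✓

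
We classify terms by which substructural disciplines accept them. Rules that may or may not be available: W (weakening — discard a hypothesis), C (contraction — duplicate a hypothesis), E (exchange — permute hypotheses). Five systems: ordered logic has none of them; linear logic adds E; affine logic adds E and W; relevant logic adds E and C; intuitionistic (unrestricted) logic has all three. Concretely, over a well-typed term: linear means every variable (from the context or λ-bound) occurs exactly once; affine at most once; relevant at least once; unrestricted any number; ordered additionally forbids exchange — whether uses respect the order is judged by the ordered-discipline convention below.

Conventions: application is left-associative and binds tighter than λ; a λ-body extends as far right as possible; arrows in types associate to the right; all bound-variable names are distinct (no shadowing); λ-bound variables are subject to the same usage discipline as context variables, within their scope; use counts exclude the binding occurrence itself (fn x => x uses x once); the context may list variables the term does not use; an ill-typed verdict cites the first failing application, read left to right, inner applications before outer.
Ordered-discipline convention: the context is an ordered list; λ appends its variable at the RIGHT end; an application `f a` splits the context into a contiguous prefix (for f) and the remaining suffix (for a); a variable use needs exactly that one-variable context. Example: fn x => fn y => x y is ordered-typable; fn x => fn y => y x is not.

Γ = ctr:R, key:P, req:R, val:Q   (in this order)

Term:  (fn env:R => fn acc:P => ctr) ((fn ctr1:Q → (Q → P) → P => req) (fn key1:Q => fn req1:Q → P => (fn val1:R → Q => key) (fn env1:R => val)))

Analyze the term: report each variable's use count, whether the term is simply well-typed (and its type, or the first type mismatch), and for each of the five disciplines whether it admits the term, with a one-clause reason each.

usage: ctr: 1; key: 1; req: 1; val: 1; env (bound): 0; acc (bound): 0; ctr1 (bound): 0; key1 (bound): 0; req1 (bound): 0; val1 (bound): 0; env1 (bound): 0
order of uses: ctr, req, key, val
typing: the term checks, with type P → R
ordered: ✗ — env, acc, ctr1, key1, req1, val1, env1 never used (weakening)
linear: ✗ — env, acc, ctr1, key1, req1, val1, env1 never used (weakening)
affine: ✓ — at most one use each (ctr, key, req, val, env, acc, ctr1, key1, req1, val1, env1)
relevant: ✗ — env, acc, ctr1, key1, req1, val1, env1 never used (weakening)
unrestricted: ✓ — typability at P → R is all that's needed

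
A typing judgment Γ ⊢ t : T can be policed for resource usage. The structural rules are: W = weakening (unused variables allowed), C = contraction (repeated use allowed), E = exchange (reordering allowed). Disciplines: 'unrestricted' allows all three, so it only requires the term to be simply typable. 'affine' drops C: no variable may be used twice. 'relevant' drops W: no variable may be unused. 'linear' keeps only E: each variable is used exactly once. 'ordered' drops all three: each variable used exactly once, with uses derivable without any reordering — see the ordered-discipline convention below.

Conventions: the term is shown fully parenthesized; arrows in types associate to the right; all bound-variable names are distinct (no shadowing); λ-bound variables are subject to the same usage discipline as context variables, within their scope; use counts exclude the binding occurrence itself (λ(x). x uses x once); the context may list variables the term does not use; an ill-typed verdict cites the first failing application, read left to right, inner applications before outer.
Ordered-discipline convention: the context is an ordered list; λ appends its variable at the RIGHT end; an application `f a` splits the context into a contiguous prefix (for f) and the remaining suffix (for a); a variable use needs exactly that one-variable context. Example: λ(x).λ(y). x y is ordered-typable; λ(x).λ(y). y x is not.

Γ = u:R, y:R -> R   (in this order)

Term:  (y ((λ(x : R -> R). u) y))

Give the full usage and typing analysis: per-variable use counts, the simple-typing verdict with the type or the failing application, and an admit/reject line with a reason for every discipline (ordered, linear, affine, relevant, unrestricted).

usage: u=1; y=2; x (bound)=0
use order (left to right): y, u, y
typing: well-typed — term : R
ordered: ✗, uses contraction: y ×2; unused: x — weakening required
linear: ✗, uses contraction: y ×2; unused: x — weakening required
affine: ✗, uses contraction: y ×2
relevant: ✗, unused: x — weakening required
unrestricted: ✓, type-checks (R) and nothing is barred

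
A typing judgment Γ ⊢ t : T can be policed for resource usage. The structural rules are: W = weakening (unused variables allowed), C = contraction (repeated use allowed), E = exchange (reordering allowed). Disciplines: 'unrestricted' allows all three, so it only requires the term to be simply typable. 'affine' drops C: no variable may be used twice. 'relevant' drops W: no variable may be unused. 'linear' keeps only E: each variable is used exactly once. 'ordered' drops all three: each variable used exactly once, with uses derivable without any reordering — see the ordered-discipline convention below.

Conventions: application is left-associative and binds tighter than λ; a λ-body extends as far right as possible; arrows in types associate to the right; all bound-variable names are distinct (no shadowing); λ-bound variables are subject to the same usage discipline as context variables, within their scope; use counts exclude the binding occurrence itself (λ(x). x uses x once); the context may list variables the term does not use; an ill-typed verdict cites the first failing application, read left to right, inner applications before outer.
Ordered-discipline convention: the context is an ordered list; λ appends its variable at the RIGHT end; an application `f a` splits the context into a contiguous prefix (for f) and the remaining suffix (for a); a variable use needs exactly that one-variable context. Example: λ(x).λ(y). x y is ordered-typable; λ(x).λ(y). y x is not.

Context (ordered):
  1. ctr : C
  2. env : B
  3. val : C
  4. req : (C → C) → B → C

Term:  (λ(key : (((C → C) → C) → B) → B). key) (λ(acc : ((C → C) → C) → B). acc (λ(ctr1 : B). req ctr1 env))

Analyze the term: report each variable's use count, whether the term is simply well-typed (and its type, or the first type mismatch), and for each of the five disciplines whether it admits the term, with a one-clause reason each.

variable uses: ctr ×0; env ×1; val ×0; req ×1; key (bound) ×1; acc (bound) ×1; ctr1 (bound) ×1
left-to-right use order: key, acc, req, ctr1, env
typing: ill-typed: argument of type B where C → C is required
ordered: ✗ — the type mismatch rejects it
linear: ✗ — not simply typable
affine: ✗ — fails simple typing
relevant: ✗ — a type mismatch blocks all five
unrestricted: ✗ — the type mismatch rejects it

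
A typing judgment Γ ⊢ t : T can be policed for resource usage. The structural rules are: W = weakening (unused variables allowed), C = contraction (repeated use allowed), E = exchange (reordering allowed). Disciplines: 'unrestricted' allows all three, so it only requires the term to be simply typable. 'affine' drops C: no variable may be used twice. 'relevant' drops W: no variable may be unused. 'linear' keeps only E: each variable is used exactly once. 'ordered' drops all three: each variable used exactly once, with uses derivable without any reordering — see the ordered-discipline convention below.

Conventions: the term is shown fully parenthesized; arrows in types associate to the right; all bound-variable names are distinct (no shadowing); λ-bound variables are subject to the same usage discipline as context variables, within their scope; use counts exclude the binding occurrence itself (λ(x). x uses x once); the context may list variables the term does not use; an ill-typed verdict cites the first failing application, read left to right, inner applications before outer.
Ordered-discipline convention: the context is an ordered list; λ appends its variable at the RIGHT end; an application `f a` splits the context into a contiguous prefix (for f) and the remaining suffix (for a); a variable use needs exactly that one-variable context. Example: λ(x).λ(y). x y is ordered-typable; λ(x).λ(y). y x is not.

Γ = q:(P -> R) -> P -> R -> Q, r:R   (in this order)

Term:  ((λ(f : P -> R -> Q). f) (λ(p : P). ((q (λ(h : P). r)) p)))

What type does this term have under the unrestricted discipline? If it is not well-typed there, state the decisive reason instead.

term : P -> R -> Q
counts: q: 1; r: 1; f (λ-bound): 1; p (λ-bound): 1; h (λ-bound): 0
uses in reading order: f, q, r, p
typing: well-typed at P -> R -> Q
all disciplines: ordered ✗, linear ✗, affine ✓, relevant ✗, unrestricted ✓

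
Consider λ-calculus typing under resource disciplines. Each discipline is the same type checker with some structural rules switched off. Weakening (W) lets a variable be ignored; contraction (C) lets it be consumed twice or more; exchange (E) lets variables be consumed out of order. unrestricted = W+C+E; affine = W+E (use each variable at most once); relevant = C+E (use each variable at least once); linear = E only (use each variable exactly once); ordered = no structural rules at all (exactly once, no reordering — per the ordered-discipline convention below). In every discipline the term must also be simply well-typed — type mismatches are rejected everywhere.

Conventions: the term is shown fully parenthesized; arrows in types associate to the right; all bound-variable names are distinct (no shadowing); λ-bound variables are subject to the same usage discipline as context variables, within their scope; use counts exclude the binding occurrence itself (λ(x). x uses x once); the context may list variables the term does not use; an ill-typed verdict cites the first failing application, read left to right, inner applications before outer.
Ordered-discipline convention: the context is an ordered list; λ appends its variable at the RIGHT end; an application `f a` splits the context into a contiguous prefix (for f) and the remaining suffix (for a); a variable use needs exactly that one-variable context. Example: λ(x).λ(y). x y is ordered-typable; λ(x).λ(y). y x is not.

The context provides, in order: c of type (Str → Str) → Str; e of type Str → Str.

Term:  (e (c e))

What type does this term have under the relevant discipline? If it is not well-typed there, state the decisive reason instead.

term : Str
use counts: c ×1; e ×2
left-to-right use order: e, c, e
typing: the term checks, with type Str
summary: ordered ✗ · linear ✗ · affine ✗ · relevant ✓ · unrestricted ✓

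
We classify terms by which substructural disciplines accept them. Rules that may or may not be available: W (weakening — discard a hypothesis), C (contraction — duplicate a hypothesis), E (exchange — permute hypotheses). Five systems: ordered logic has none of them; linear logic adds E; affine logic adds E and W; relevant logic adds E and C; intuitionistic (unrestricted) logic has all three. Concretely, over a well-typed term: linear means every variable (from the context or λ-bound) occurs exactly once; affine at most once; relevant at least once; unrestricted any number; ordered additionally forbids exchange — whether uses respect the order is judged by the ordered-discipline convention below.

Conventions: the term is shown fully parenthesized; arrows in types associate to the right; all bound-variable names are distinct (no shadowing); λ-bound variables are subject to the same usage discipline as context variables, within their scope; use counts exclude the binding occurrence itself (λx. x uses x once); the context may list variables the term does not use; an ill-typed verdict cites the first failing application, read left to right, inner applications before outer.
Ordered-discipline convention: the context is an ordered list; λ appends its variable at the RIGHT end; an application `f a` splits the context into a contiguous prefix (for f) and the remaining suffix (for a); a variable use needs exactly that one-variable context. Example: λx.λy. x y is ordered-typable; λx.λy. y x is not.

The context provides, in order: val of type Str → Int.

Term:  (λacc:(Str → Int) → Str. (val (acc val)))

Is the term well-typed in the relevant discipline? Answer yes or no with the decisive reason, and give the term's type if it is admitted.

yes — at least one use each (val, acc); term : ((Str → Int) → Str) → Int
use counts: val: 2×; acc (λ-bound): 1×
left-to-right use order: val, acc, val
typing: well-typed at ((Str → Int) → Str) → Int
all disciplines: ordered ✗ · linear ✗ · affine ✗ · relevant ✓ · unrestricted ✓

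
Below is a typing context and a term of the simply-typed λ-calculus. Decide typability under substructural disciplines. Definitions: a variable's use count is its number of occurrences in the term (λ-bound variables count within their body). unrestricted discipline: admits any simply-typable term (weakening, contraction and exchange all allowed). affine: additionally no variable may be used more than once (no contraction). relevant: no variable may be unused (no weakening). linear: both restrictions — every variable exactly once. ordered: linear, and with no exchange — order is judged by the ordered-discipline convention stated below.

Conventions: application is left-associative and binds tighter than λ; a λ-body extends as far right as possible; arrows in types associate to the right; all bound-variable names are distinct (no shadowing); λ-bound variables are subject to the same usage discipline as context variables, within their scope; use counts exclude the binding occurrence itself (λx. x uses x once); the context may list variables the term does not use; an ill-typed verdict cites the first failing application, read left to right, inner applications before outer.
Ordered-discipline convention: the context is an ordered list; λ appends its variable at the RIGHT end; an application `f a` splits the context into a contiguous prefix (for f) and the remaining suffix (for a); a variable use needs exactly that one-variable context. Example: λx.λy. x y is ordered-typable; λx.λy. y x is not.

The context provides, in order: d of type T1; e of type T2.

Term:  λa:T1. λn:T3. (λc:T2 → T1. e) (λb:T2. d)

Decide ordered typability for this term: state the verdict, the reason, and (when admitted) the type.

no — unused: a, n, c, b — weakening required
variable uses: d ×1; e ×1; a (bound) ×0; n (bound) ×0; c (bound) ×0; b (bound) ×0
uses in reading order: e, d
typing: ✓ — T1 → T3 → T2
across the five disciplines: ordered ✗; linear ✗; affine ✓; relevant ✗; unrestricted ✓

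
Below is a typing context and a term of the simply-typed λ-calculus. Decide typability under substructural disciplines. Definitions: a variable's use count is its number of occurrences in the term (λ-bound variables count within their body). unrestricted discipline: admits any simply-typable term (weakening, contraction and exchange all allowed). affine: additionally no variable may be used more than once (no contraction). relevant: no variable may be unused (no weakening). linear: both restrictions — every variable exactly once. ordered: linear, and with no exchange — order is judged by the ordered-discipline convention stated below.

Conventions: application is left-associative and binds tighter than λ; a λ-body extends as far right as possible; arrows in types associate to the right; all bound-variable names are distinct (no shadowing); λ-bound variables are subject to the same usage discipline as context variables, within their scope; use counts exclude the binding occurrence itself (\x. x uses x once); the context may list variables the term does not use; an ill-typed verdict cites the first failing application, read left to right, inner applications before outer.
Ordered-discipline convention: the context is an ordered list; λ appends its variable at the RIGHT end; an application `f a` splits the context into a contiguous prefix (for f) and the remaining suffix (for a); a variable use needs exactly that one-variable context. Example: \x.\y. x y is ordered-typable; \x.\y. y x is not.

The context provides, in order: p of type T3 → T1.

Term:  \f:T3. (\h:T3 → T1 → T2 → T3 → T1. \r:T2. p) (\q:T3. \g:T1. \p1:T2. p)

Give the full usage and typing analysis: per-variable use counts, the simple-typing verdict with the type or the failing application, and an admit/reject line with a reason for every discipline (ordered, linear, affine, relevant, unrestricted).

use counts: p: 2×; f (λ-bound): 0×; h (λ-bound): 0×; r (λ-bound): 0×; q (λ-bound): 0×; g (λ-bound): 0×; p1 (λ-bound): 0×
order of uses: p, p
typing: well-typed at T3 → T2 → T3 → T1
ordered: ✗ — uses contraction: p ×2; f, h, r, q, g, p1 never used (weakening)
linear: ✗ — uses contraction: p ×2; f, h, r, q, g, p1 never used (weakening)
affine: ✗ — uses contraction: p ×2
relevant: ✗ — f, h, r, q, g, p1 never used (weakening)
unrestricted: ✓ — type-checks (T3 → T2 → T3 → T1) and nothing is barred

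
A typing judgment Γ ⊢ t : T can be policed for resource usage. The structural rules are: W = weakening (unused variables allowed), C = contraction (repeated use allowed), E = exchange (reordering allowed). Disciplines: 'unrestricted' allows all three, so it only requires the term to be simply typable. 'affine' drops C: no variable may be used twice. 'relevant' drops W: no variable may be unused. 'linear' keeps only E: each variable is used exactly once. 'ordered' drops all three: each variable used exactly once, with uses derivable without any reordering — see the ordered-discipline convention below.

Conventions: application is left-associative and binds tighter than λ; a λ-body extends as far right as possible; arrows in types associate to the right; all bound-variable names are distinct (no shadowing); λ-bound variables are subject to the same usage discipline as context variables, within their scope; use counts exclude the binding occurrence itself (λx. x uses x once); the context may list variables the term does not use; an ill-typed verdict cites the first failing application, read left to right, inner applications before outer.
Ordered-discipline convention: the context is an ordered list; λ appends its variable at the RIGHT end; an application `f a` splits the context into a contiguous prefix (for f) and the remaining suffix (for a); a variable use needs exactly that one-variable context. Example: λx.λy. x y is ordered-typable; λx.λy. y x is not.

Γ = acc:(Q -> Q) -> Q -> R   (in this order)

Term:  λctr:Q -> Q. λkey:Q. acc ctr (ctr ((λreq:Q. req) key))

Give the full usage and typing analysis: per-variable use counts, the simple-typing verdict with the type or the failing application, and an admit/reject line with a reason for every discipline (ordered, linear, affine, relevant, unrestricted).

variable uses: acc: 1×; ctr (bound): 2×; key (bound): 1×; req (bound): 1×
left-to-right use order: acc, ctr, ctr, req, key
typing: the term checks, with type (Q -> Q) -> Q -> R
ordered: ✗, uses contraction: ctr ×2
linear: ✗, uses contraction: ctr ×2
affine: ✗, uses contraction: ctr ×2
relevant: ✓, acc, ctr, key, req: all used, weakening unneeded
unrestricted: ✓, well-typed at (Q -> Q) -> Q -> R; no restrictions here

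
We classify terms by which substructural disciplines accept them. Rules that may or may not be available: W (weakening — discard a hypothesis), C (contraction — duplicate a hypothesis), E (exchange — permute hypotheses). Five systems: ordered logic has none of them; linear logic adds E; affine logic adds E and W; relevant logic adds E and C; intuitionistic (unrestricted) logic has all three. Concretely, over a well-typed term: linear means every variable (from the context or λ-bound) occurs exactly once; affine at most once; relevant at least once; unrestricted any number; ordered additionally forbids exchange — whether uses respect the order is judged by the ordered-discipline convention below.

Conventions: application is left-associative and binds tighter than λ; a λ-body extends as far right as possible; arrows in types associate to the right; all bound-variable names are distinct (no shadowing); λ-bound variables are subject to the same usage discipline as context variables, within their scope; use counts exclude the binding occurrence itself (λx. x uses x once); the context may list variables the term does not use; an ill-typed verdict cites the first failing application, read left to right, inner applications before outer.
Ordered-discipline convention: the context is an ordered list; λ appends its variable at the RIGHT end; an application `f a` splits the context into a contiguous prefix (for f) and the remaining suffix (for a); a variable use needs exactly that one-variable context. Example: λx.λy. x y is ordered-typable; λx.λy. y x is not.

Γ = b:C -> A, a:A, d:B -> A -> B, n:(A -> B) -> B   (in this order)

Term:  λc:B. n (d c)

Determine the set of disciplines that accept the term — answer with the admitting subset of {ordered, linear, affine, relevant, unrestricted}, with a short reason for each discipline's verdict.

admitting disciplines: affine, unrestricted
use counts: b: 0×; a: 0×; d: 1×; n: 1×; c (bound): 1×
left-to-right use order: n, d, c
typing: the term checks, with type B -> B
ordered: ✗, b, a left unused
linear: ✗, b, a left unused
affine: ✓, at most one use each (b, a, d, n, c)
relevant: ✗, b, a left unused
unrestricted: ✓, well-typed at B -> B; no restrictions here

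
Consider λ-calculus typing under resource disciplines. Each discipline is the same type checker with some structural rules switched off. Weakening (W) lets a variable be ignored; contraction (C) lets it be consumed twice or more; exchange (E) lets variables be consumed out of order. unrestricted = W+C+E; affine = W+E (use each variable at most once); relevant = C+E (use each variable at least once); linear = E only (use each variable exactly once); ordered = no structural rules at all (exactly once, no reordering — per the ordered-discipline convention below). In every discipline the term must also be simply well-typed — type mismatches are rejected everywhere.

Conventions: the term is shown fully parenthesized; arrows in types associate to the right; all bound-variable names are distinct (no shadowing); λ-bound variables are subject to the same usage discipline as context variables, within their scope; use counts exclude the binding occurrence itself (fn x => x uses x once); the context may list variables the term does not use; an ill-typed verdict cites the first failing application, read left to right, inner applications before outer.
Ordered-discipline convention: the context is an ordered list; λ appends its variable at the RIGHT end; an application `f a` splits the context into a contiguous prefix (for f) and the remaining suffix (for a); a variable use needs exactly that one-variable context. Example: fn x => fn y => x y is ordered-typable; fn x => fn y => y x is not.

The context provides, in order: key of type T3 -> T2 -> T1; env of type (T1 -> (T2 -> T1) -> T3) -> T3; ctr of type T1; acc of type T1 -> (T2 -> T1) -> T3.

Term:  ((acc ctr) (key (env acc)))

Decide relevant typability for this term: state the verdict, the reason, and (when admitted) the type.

yes — key, env, ctr, acc: all used, weakening unneeded; term : T3
variable uses: key: 1; env: 1; ctr: 1; acc: 2
left-to-right use order: acc, ctr, key, env, acc
typing: well-typed at T3
all disciplines: ordered ✗; linear ✗; affine ✗; relevant ✓; unrestricted ✓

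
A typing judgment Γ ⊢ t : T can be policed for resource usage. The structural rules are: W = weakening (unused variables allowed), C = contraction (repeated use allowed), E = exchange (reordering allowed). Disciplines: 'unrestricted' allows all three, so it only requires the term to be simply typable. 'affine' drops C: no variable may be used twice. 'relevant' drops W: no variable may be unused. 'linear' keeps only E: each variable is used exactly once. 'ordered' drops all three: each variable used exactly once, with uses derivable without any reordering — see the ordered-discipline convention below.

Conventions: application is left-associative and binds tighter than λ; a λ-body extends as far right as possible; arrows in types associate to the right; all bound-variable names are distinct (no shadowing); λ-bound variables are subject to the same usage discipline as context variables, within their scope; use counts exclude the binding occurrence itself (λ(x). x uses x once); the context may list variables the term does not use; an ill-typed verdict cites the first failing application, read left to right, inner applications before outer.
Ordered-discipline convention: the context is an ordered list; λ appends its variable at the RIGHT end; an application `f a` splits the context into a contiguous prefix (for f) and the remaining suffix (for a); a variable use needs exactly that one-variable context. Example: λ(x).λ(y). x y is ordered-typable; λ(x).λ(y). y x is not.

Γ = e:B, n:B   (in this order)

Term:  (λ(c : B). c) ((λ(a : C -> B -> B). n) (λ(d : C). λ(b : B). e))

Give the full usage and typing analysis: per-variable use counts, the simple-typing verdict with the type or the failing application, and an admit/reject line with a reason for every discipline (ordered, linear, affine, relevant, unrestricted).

counts: e=1; n=1; c (λ-bound)=1; a (λ-bound)=0; d (λ-bound)=0; b (λ-bound)=0
left-to-right use order: c, n, e
typing: ✓ — B
ordered: ✗ — a, d, b left unused
linear: ✗ — a, d, b left unused
affine: ✓ — no duplicate uses among e, n, c, a, d, b
relevant: ✗ — a, d, b left unused
unrestricted: ✓ — typability at B is all that's needed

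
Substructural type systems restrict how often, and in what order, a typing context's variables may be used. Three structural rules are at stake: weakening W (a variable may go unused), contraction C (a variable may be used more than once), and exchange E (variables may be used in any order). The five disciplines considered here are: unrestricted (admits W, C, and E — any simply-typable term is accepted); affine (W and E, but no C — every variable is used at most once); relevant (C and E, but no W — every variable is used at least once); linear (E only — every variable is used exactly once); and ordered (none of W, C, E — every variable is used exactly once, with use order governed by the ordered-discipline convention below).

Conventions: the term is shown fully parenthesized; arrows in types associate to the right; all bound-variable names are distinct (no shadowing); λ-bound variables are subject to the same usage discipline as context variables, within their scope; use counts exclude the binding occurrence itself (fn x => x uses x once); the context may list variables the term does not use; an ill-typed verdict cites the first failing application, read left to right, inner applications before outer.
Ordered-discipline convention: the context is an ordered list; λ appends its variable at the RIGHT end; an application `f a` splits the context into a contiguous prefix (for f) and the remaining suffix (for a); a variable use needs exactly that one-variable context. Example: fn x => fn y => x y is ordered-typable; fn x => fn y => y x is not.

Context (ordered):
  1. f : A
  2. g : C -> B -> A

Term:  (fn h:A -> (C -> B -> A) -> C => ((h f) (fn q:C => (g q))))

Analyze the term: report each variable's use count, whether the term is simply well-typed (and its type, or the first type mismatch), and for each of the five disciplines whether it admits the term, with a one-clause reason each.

variable uses: f: 1, g: 1, h [bound]: 1, q [bound]: 1
order of uses: h, f, g, q
typing: well-typed at (A -> (C -> B -> A) -> C) -> C
ordered: ✗, no contiguous prefix/suffix split fits h, f, g, q
linear: ✓, single use per variable (f, g, h, q)
affine: ✓, at most one use each (f, g, h, q)
relevant: ✓, none of f, g, h, q goes unused
unrestricted: ✓, well-typed at (A -> (C -> B -> A) -> C) -> C; no restrictions here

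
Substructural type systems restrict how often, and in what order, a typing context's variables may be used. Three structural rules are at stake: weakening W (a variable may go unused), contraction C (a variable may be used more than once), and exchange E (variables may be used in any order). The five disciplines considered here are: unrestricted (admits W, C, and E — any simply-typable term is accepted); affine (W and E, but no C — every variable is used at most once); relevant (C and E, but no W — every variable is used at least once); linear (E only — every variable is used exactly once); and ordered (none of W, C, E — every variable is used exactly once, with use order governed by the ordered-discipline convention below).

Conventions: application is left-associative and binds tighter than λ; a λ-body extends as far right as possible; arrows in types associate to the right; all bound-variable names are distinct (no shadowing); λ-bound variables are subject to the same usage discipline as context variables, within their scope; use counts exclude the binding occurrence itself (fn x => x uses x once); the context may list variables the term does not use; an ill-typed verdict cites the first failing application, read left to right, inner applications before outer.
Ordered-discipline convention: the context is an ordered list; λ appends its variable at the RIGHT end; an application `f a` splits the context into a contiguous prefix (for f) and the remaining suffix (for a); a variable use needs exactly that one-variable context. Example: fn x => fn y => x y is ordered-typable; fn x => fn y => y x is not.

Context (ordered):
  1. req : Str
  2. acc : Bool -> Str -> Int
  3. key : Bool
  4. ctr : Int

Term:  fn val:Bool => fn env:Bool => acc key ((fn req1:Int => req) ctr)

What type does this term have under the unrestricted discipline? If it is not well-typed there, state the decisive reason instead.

term : Bool -> Bool -> Int
variable uses: req=1, acc=1, key=1, ctr=1, val (λ-bound)=0, env (λ-bound)=0, req1 (λ-bound)=0
uses in reading order: acc, key, req, ctr
typing: the term checks, with type Bool -> Bool -> Int
summary: ordered ✗ | linear ✗ | affine ✓ | relevant ✗ | unrestricted ✓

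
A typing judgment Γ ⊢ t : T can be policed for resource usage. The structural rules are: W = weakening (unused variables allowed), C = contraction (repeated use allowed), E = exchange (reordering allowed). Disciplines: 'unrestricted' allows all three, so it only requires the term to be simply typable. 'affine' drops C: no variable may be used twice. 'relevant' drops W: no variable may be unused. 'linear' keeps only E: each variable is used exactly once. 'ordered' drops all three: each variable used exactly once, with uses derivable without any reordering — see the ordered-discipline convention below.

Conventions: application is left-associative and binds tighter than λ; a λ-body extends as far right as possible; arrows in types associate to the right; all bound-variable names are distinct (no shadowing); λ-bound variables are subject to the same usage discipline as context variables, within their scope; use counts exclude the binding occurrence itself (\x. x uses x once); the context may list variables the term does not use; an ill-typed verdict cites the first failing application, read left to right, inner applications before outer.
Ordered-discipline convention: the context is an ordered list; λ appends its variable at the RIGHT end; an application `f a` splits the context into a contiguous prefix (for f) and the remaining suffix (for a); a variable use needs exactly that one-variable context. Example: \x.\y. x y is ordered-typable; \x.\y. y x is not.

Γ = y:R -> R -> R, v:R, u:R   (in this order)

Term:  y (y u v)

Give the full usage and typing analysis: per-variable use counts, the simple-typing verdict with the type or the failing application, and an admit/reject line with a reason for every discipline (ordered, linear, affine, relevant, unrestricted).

counts: y: 2; v: 1; u: 1
use order (left to right): y, y, u, v
typing: well-typed — term : R -> R
ordered ✗ (repeated use of y ×2)
linear ✗ (repeated use of y ×2)
affine ✗ (repeated use of y ×2)
relevant ✓ (every one of y, v, u appears)
unrestricted ✓ (simply typable at R -> R; W, C, E all held)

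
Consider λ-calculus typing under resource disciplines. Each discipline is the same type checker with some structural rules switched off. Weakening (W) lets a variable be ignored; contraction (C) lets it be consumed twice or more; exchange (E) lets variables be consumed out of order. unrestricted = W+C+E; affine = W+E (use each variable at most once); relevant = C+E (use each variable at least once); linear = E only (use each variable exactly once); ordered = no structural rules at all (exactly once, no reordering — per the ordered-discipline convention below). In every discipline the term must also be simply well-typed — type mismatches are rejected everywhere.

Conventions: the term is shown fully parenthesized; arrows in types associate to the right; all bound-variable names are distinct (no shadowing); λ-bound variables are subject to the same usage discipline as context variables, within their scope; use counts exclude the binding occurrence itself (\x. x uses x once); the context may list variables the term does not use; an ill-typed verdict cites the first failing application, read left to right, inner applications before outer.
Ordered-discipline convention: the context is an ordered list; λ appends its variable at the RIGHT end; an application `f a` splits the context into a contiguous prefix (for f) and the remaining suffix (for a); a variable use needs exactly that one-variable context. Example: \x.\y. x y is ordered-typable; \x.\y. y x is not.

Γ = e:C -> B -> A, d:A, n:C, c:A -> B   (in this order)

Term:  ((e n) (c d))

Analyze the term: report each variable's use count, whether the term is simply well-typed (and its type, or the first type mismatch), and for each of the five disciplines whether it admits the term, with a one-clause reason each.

variable uses: e=1; d=1; n=1; c=1
uses in reading order: e, n, c, d
typing: the term checks, with type A
ordered: ✗ — no contiguous prefix/suffix split fits e, n, c, d
linear: ✓ — each of e, d, n, c used exactly once
affine: ✓ — none of e, d, n, c used more than once
relevant: ✓ — none of e, d, n, c goes unused
unrestricted: ✓ — simply typable at A; W, C, E all held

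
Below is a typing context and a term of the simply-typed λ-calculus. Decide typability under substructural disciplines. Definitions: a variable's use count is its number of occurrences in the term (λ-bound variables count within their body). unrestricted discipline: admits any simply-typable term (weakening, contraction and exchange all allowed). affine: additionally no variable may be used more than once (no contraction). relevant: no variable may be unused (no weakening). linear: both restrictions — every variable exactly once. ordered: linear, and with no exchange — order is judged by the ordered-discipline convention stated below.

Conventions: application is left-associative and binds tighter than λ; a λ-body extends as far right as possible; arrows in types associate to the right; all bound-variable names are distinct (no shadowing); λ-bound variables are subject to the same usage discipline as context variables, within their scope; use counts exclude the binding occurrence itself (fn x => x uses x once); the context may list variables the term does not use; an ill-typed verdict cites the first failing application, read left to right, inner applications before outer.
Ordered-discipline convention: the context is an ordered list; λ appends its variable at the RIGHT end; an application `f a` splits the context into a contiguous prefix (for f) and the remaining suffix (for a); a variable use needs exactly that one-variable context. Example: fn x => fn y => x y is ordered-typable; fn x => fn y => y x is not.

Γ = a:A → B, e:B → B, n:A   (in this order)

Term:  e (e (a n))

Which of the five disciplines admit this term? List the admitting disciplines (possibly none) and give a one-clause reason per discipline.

accepted by: relevant, unrestricted
counts: a: 1×; e: 2×; n: 1×
left-to-right use order: e, e, a, n
typing: the term checks, with type B
ordered ✗ (e ×2 used more than once (contraction))
linear ✗ (e ×2 used more than once (contraction))
affine ✗ (e ×2 used more than once (contraction))
relevant ✓ (a, e, n: all used, weakening unneeded)
unrestricted ✓ (simply typable at B; W, C, E all held)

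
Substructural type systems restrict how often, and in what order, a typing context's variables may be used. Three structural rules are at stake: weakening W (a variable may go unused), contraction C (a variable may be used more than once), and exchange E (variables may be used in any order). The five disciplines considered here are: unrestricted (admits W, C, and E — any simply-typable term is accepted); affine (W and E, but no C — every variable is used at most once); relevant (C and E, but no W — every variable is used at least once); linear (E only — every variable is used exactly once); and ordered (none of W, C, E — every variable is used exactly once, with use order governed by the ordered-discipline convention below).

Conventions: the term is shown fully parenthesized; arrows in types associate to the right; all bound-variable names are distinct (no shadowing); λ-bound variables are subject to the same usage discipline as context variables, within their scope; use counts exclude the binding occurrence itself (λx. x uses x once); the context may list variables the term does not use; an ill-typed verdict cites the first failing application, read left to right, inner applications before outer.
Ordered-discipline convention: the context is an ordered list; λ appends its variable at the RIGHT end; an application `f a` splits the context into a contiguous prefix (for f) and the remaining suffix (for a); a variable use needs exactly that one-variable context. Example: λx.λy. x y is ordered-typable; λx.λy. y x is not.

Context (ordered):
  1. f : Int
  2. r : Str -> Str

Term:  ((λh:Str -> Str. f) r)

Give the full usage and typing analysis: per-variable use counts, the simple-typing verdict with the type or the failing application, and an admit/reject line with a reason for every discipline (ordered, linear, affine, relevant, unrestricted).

use counts: f: 1; r: 1; h (λ-bound): 0
order of uses: f, r
typing: the term checks, with type Int
ordered: ✗ — h never used (weakening)
linear: ✗ — h never used (weakening)
affine: ✓ — at most one use each (f, r, h)
relevant: ✗ — h never used (weakening)
unrestricted: ✓ — type-checks (Int) and nothing is barred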